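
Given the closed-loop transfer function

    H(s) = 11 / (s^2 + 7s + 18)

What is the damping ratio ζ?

Compare the denominator to the standard form s^2 + 2ζωₙs + ωₙ².
ωₙ² = 18, so ωₙ = √18 ≈ 4.243 rad/s.
2ζωₙ = 7, so ζ = 7/(2·√18) ≈ 0.8250.

ζ ≈ 0.8250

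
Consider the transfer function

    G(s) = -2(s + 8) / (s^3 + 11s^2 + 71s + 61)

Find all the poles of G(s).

The poles are the roots of the denominator s^3 + 11s^2 + 71s + 61 = 0.
Trying s = -1: the polynomial evaluates to 0, so (s + 1) is a factor.
Dividing out leaves s^2 + 10s + 61 = 0.
The quadratic formula then gives s = -5 ± 6j.

s = -5 + 6j, -5 - 6j, -1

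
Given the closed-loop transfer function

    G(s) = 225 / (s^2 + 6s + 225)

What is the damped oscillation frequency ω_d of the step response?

ω_d ≈ 14.70 rad/s

Comparing s^2 + 6s + 225 to s^2 + 2ζωₙs + ωₙ²: ωₙ = 15 rad/s and ζ = 6/(2·15) = 0.2.
ζωₙ = 6/2 = 3, so ω_d = ωₙ√(1−ζ²) = √(ωₙ² − (ζωₙ)²) = √(225 − 3²) = √216 ≈ 14.70 rad/s.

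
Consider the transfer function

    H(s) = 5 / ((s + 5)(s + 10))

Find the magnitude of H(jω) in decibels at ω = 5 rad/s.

Substitute s = j5: numerator = 5, denominator = 25 + j75.
|H(j5)| = |5| / |25 + j75| = 5 / 79.057 ≈ 0.06325.
In decibels: 20·log₁₀(0.06325) ≈ -24.0 dB.

|H(j5)|_dB ≈ -24.0 dB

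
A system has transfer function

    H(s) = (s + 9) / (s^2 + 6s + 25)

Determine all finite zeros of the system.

s = -9

Set the numerator to zero: s + 9 = 0.
So s = -9.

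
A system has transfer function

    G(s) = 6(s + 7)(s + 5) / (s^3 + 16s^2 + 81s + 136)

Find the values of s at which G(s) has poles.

The poles are the roots of the denominator s^3 + 16s^2 + 81s + 136 = 0.
Trying s = -8: the polynomial evaluates to 0, so (s + 8) is a factor.
Dividing out leaves s^2 + 8s + 17 = 0.
The quadratic formula then gives s = -4 ± 1j.

s = -4 + j, -4 - j, -8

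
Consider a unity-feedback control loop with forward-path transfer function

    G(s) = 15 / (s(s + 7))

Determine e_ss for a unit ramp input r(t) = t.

e_ss = 0.4667

G(s) has one pole at the origin.
This is a Type 1 system. Kv = lim_{s→0} s·G(s) = 15/7.
e_ss = 1/Kv = 1/(15/7) = 7/15 ≈ 0.4667.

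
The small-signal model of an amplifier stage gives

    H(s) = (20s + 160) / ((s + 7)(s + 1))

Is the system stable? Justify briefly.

stable

The poles can be read from the denominator factors: s = -7, -1.
Since all poles lie strictly in the left half-plane, the system is stable.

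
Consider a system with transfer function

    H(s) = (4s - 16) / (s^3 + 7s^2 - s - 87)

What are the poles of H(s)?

s = -5 ± 2j, 3

The poles are the roots of the denominator s^3 + 7s^2 - s - 87 = 0.
Trying s = 3: the polynomial evaluates to 0, so (s - 3) is a factor.
Dividing out leaves s^2 + 10s + 29 = 0.
The quadratic formula then gives s = -5 ± 2j.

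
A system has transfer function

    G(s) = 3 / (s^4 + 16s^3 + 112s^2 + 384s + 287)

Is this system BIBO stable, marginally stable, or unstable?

stable

The denominator s^4 + 16s^3 + 112s^2 + 384s + 287 factors as (s^2 + 8s + 41)(s + 7)(s + 1), giving poles at s = -4 + 5j, -4 - 5j, -7, -1.
Since all poles lie strictly in the left half-plane, the system is stable.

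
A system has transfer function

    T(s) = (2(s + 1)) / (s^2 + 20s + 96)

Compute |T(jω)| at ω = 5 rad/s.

|T(j5)| ≈ 0.08315

Substitute s = j5: numerator = 2 + j10, denominator = 71 + j100.
|T(j5)| = |2 + j10| / |71 + j100| = 10.198 / 122.64 ≈ 0.08315.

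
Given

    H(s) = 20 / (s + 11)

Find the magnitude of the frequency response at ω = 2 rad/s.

|H(j2)| ≈ 1.789

Substitute s = j2: numerator = 20, denominator = 11 + j2.
|H(j2)| = |20| / |11 + j2| = 20 / 11.180 ≈ 1.789.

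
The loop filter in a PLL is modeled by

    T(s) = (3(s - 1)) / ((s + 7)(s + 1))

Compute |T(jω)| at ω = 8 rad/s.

|T(j8)| ≈ 0.2822

Substitute s = j8: numerator = -3 + j24, denominator = -57 + j64.
|T(j8)| = |-3 + j24| / |-57 + j64| = 24.187 / 85.703 ≈ 0.2822.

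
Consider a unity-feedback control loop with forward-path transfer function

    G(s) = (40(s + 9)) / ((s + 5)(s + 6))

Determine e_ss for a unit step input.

G(s) has no poles at the origin.
This is a Type 0 system. Kp = lim_{s→0} G(s) = 360/30 = 12.
e_ss = 1/(1 + Kp) = 1/(1 + 12) = 1/13 ≈ 0.07692.

e_ss = 0.07692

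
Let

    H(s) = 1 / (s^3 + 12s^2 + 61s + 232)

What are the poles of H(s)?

The poles are the roots of the denominator s^3 + 12s^2 + 61s + 232 = 0.
Trying s = -8: the polynomial evaluates to 0, so (s + 8) is a factor.
Dividing out leaves s^2 + 4s + 29 = 0.
The quadratic formula then gives s = -2 ± 5j.

s = -2 + 5j, -2 - 5j, -8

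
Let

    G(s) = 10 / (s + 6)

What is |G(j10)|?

Substitute s = j10: numerator = 10, denominator = 6 + j10.
|G(j10)| = |10| / |6 + j10| = 10 / 11.662 ≈ 0.8575.

|G(j10)| ≈ 0.8575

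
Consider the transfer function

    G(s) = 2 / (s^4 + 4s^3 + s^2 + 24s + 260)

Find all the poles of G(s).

The poles are the roots of the denominator s^4 + 4s^3 + s^2 + 24s + 260 = 0.
No real roots exist; factor into two real quadratics: (s^2 - 4s + 13)(s^2 + 8s + 20) = 0.
Each quadratic gives a conjugate pair via the quadratic formula.

s = 2 + 3j, 2 - 3j, -4 + 2j, -4 - 2j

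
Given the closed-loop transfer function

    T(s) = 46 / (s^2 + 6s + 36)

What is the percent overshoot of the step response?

%OS ≈ 16.3%

Comparing s^2 + 6s + 36 to s^2 + 2ζωₙs + ωₙ²: ωₙ = 6 rad/s and ζ = 6/(2·6) = 0.5.
%OS = 100·exp(−πζ/√(1−ζ²)) = 100·exp(−π·0.5/√(1−0.5²)) ≈ 16.3%.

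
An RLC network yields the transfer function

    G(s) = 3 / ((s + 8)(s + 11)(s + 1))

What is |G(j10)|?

Substitute s = j10: numerator = 3, denominator = -1912 + j70.
|G(j10)| = |3| / |-1912 + j70| = 3 / 1913.3 ≈ 0.001568.

|G(j10)| ≈ 0.001568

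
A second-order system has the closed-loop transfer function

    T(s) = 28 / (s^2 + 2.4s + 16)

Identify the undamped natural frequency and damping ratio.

Compare the denominator to the standard form s^2 + 2ζωₙs + ωₙ².
ωₙ² = 16, so ωₙ = 4 rad/s.
2ζωₙ = 2.4, so ζ = 2.4/(2·4) = 0.3.
With ζ = 0.3 the response is underdamped.

ωₙ = 4 rad/s, ζ = 0.3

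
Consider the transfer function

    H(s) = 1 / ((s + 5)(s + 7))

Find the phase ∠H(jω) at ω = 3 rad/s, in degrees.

At s = j3: numerator = 1, denominator = 26 + j36.
∠H = ∠num − ∠den = 0° − (54.162°) = -54.16°.

∠H(j3) ≈ -54.16°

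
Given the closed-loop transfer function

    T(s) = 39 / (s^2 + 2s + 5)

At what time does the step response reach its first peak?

Comparing s^2 + 2s + 5 to s^2 + 2ζωₙs + ωₙ²: ωₙ = √5 ≈ 2.236 rad/s and ζ = 2/(2·√5) ≈ 0.4472.
ζωₙ = 2/2 = 1, so ω_d = ωₙ√(1−ζ²) = √(ωₙ² − (ζωₙ)²) = √(5 − 1²) = √4 = 2 rad/s.
t_p = π/ω_d = π/2 ≈ 1.571 s.

t_p ≈ 1.571 s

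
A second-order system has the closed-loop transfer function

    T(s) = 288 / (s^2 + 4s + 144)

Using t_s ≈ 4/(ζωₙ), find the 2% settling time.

t_s ≈ 2 s

Comparing s^2 + 4s + 144 to s^2 + 2ζωₙs + ωₙ²: ωₙ = 12 rad/s and ζ = 4/(2·12) ≈ 0.1667.
ζωₙ = 4/2 = 2, so t_s ≈ 4/(ζωₙ) = 4/2 = 2 s.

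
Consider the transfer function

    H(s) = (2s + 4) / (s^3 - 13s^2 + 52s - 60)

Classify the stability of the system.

unstable

The denominator s^3 - 13s^2 + 52s - 60 factors as (s - 2)(s - 6)(s - 5), giving poles at s = 2, 6, 5.
Since the pole(s) at s = 2, 6, 5 lie in the right half-plane, the system is unstable.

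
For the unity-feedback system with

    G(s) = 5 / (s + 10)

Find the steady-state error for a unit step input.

e_ss = 0.6667

G(s) has no poles at the origin.
This is a Type 0 system. Kp = lim_{s→0} G(s) = 5/10 = 1/2.
e_ss = 1/(1 + Kp) = 1/(1 + 1/2) = 2/3 ≈ 0.6667.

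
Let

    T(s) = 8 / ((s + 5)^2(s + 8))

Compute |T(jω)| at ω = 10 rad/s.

|T(j10)| ≈ 0.004998

Substitute s = j10: numerator = 8, denominator = -1600 + j50.
|T(j10)| = |8| / |-1600 + j50| = 8 / 1600.8 ≈ 0.004998.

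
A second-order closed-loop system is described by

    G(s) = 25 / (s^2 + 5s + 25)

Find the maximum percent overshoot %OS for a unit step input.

Comparing s^2 + 5s + 25 to s^2 + 2ζωₙs + ωₙ²: ωₙ = 5 rad/s and ζ = 5/(2·5) = 0.5.
%OS = 100·exp(−πζ/√(1−ζ²)) = 100·exp(−π·0.5/√(1−0.5²)) ≈ 16.3%.

%OS ≈ 16.3%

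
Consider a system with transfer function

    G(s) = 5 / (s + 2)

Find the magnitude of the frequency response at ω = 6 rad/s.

|G(j6)| ≈ 0.7906

Substitute s = j6: numerator = 5, denominator = 2 + j6.
|G(j6)| = |5| / |2 + j6| = 5 / 6.3246 ≈ 0.7906.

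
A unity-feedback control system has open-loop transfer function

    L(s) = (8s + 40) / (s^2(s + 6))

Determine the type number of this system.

Type 2

The denominator has 2 factors of s at the origin (free integrators), so this is a Type 2 system.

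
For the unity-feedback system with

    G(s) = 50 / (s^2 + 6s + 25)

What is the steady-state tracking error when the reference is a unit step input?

G(s) has no poles at the origin.
This is a Type 0 system. Kp = lim_{s→0} G(s) = 50/25 = 2.
e_ss = 1/(1 + Kp) = 1/(1 + 2) = 1/3 ≈ 0.3333.

e_ss = 0.3333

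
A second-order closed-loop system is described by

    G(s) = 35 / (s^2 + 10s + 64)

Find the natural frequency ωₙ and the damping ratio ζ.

ωₙ = 8 rad/s, ζ = 0.625

Compare the denominator to the standard form s^2 + 2ζωₙs + ωₙ².
ωₙ² = 64, so ωₙ = 8 rad/s.
2ζωₙ = 10, so ζ = 10/(2·8) = 0.625.
With ζ = 0.625 the response is underdamped.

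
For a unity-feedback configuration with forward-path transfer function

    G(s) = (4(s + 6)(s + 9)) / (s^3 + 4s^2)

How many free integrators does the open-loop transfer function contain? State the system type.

The denominator has 2 factors of s at the origin (free integrators), so this is a Type 2 system.

Type 2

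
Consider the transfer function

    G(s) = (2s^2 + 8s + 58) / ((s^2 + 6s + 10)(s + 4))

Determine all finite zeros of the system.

s = -2 + 5j, -2 - 5j

Set the numerator to zero: 2s^2 + 8s + 58 = 0, i.e. 2·(s^2 + 4s + 29) = 0.
Factoring: (s^2 + 4s + 29) = 0.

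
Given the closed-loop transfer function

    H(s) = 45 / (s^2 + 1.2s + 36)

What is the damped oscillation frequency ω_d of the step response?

ω_d ≈ 5.970 rad/s

Comparing s^2 + 1.2s + 36 to s^2 + 2ζωₙs + ωₙ²: ωₙ = 6 rad/s and ζ = 1.2/(2·6) = 0.1.
ζωₙ = 1.2/2 = 0.6, so ω_d = ωₙ√(1−ζ²) = √(ωₙ² − (ζωₙ)²) = √(36 − 0.6²) = √35.64 ≈ 5.970 rad/s.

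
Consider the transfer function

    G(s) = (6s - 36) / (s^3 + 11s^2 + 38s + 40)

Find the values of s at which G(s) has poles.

s = -5, -4, -2

The poles are the roots of the denominator s^3 + 11s^2 + 38s + 40 = 0.
Trying s = -5: the polynomial evaluates to 0, so (s + 5) is a factor.
Dividing out leaves s^2 + 6s + 8 = 0.
Factoring the quadratic: (s + 4)(s + 2) = 0.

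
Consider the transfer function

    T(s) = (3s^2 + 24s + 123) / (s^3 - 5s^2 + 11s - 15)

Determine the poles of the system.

s = 1 ± 2j, 3

The poles are the roots of the denominator s^3 - 5s^2 + 11s - 15 = 0.
Trying s = 3: the polynomial evaluates to 0, so (s - 3) is a factor.
Dividing out leaves s^2 - 2s + 5 = 0.
The quadratic formula then gives s = 1 ± 2j.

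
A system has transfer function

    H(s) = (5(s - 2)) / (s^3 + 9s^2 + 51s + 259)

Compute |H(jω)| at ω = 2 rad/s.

|H(j2)| ≈ 0.05844

Substitute s = j2: numerator = -10 + j10, denominator = 223 + j94.
|H(j2)| = |-10 + j10| / |223 + j94| = 14.142 / 242.00 ≈ 0.05844.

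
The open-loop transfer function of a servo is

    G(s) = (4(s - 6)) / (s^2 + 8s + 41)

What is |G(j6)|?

Substitute s = j6: numerator = -24 + j24, denominator = 5 + j48.
|G(j6)| = |-24 + j24| / |5 + j48| = 33.941 / 48.260 ≈ 0.7033.

|G(j6)| ≈ 0.7033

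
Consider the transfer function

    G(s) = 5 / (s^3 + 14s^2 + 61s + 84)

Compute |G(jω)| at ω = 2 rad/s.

Substitute s = j2: numerator = 5, denominator = 28 + j114.
|G(j2)| = |5| / |28 + j114| = 5 / 117.39 ≈ 0.04259.

|G(j2)| ≈ 0.04259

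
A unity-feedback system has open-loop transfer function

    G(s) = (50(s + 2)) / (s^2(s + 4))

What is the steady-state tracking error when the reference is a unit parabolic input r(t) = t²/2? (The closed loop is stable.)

e_ss = 0.04000

G(s) has 2 poles at the origin.
This is a Type 2 system. Ka = lim_{s→0} s^2·G(s) = 100/4 = 25.
e_ss = 1/Ka = 1/(25) = 1/25 ≈ 0.04000.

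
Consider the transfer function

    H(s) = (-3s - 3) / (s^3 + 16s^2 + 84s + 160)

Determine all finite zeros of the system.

Set the numerator to zero: -3s - 3 = 0, i.e. -3·(s + 1) = 0.
So s = -1.

s = -1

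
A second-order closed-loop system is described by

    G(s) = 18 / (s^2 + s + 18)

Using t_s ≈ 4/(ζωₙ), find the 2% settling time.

Comparing s^2 + s + 18 to s^2 + 2ζωₙs + ωₙ²: ωₙ = √18 ≈ 4.243 rad/s and ζ = 1/(2·√18) ≈ 0.1179.
ζωₙ = 1/2 = 0.5, so t_s ≈ 4/(ζωₙ) = 4/0.5 = 8 s.

t_s ≈ 8 s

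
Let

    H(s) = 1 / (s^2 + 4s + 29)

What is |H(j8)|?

|H(j8)| ≈ 0.02109

Substitute s = j8: numerator = 1, denominator = -35 + j32.
|H(j8)| = |1| / |-35 + j32| = 1 / 47.424 ≈ 0.02109.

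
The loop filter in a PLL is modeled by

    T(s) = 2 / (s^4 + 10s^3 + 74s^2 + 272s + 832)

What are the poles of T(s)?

s = -1 + 5j, -1 - 5j, -4 + 4j, -4 - 4j

The poles are the roots of the denominator s^4 + 10s^3 + 74s^2 + 272s + 832 = 0.
No real roots exist; factor into two real quadratics: (s^2 + 2s + 26)(s^2 + 8s + 32) = 0.
Each quadratic gives a conjugate pair via the quadratic formula.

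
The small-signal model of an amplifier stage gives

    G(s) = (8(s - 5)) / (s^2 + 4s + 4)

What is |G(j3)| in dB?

Substitute s = j3: numerator = -40 + j24, denominator = -5 + j12.
|G(j3)| = |-40 + j24| / |-5 + j12| = 46.648 / 13 ≈ 3.588.
In decibels: 20·log₁₀(3.588) ≈ 11.1 dB.

|G(j3)|_dB ≈ 11.1 dB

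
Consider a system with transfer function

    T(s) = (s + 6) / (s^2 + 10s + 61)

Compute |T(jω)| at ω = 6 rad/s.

Substitute s = j6: numerator = 6 + j6, denominator = 25 + j60.
|T(j6)| = |6 + j6| / |25 + j60| = 8.4853 / 65 ≈ 0.1305.

|T(j6)| ≈ 0.1305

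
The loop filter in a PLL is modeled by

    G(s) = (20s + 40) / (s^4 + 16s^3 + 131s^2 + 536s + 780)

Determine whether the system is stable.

The denominator s^4 + 16s^3 + 131s^2 + 536s + 780 factors as (s^2 + 8s + 52)(s + 3)(s + 5), giving poles at s = -4 ± 6j, -3, -5.
Since all poles lie strictly in the left half-plane, the system is stable.

stable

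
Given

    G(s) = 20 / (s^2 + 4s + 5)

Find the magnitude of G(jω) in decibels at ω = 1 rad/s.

Substitute s = j1: numerator = 20, denominator = 4 + j4.
|G(j1)| = |20| / |4 + j4| = 20 / 5.6569 ≈ 3.536.
In decibels: 20·log₁₀(3.536) ≈ 11.0 dB.

|G(j1)|_dB ≈ 11.0 dB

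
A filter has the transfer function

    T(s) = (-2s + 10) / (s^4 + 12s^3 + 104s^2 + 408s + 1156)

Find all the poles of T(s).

s = -3 ± 5j, -3 ± 5j

The poles are the roots of the denominator s^4 + 12s^3 + 104s^2 + 408s + 1156 = 0.
No real roots exist; factor into two real quadratics: (s^2 + 6s + 34)(s^2 + 6s + 34) = 0.
Each quadratic gives a conjugate pair via the quadratic formula.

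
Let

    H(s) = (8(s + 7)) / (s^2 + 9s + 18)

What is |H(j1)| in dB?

|H(j1)|_dB ≈ 9.37 dB

Substitute s = j1: numerator = 56 + j8, denominator = 17 + j9.
|H(j1)| = |56 + j8| / |17 + j9| = 56.569 / 19.235 ≈ 2.941.
In decibels: 20·log₁₀(2.941) ≈ 9.37 dB.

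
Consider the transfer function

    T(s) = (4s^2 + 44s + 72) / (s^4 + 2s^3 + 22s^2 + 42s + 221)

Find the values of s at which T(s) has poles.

s = 1 + 4j, 1 - 4j, -2 + 3j, -2 - 3j

The poles are the roots of the denominator s^4 + 2s^3 + 22s^2 + 42s + 221 = 0.
No real roots exist; factor into two real quadratics: (s^2 - 2s + 17)(s^2 + 4s + 13) = 0.
Each quadratic gives a conjugate pair via the quadratic formula.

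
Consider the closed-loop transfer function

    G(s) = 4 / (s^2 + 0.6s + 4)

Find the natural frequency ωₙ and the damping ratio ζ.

Compare the denominator to the standard form s^2 + 2ζωₙs + ωₙ².
ωₙ² = 4, so ωₙ = 2 rad/s.
2ζωₙ = 0.6, so ζ = 0.6/(2·2) = 0.15.
With ζ = 0.15 the response is underdamped.

ωₙ = 2 rad/s, ζ = 0.15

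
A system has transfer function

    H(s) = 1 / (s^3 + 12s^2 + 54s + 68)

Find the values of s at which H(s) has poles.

s = -5 + 3j, -5 - 3j, -2

The poles are the roots of the denominator s^3 + 12s^2 + 54s + 68 = 0.
Trying s = -2: the polynomial evaluates to 0, so (s + 2) is a factor.
Dividing out leaves s^2 + 10s + 34 = 0.
The quadratic formula then gives s = -5 ± 3j.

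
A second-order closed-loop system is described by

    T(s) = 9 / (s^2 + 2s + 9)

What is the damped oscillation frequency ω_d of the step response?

ω_d ≈ 2.828 rad/s

Comparing s^2 + 2s + 9 to s^2 + 2ζωₙs + ωₙ²: ωₙ = 3 rad/s and ζ = 2/(2·3) ≈ 0.3333.
ζωₙ = 2/2 = 1, so ω_d = ωₙ√(1−ζ²) = √(ωₙ² − (ζωₙ)²) = √(9 − 1²) = √8 ≈ 2.828 rad/s.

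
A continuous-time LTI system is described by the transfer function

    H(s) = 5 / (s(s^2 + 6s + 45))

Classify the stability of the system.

The poles can be read from the denominator factors: s = 0, -3 ± 6j.
Since the simple pole(s) at s = 0 lie on the jω-axis with none in the right half-plane, the system is marginally stable.

marginally stable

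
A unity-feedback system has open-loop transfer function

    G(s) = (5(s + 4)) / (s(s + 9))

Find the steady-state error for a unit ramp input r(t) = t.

e_ss = 0.4500

G(s) has one pole at the origin.
This is a Type 1 system. Kv = lim_{s→0} s·G(s) = 20/9.
e_ss = 1/Kv = 1/(20/9) = 9/20 ≈ 0.4500.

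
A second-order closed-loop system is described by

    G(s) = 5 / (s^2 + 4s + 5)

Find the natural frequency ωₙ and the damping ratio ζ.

Compare the denominator to the standard form s^2 + 2ζωₙs + ωₙ².
ωₙ² = 5, so ωₙ = √5 ≈ 2.236 rad/s.
2ζωₙ = 4, so ζ = 4/(2·√5) ≈ 0.8944.

ωₙ ≈ 2.236 rad/s, ζ ≈ 0.8944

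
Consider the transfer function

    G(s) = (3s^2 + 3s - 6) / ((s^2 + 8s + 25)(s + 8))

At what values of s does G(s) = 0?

Set the numerator to zero: 3s^2 + 3s - 6 = 0, i.e. 3·(s^2 + s - 2) = 0.
Factoring: (s + 2)(s - 1) = 0.

s = -2, 1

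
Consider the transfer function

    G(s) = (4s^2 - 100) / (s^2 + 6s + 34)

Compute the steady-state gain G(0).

G(0) = -50/17 ≈ -2.941

Set s = 0: G(0) = (-100) / (34) = -50/17.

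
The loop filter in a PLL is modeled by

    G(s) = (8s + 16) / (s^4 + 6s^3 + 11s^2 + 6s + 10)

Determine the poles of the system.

The poles are the roots of the denominator s^4 + 6s^3 + 11s^2 + 6s + 10 = 0.
No real roots exist; factor into two real quadratics: (s^2 + 1)(s^2 + 6s + 10) = 0.
Each quadratic gives a conjugate pair via the quadratic formula.

s = j, -j, -3 + j, -3 - j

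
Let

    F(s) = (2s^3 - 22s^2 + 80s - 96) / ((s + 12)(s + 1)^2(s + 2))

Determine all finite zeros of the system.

Set the numerator to zero: 2s^3 - 22s^2 + 80s - 96 = 0, i.e. 2·(s^3 - 11s^2 + 40s - 48) = 0.
Factoring: (s - 3)(s - 4)^2 = 0.

s = 3, 4, 4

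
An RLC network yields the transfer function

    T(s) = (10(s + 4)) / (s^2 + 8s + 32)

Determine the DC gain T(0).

T(0) = 5/4 ≈ 1.250

At s = 0 each factor (s + a) contributes a and each (s^2 + bs + c) contributes c.
T(0) = 10·(4) / ((32)) = 40/32 = 5/4.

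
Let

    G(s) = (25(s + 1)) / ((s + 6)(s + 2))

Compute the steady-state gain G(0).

At s = 0 each factor (s + a) contributes a and each (s^2 + bs + c) contributes c.
G(0) = 25·(1) / ((6) · (2)) = 25/12 = 25/12.

G(0) = 25/12 ≈ 2.083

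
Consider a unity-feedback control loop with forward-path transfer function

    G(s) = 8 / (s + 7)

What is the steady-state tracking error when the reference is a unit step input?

G(s) has no poles at the origin.
This is a Type 0 system. Kp = lim_{s→0} G(s) = 8/7.
e_ss = 1/(1 + Kp) = 1/(1 + 8/7) = 7/15 ≈ 0.4667.

e_ss = 0.4667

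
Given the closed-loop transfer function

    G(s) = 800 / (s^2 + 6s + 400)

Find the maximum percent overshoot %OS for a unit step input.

%OS ≈ 62.1%

Comparing s^2 + 6s + 400 to s^2 + 2ζωₙs + ωₙ²: ωₙ = 20 rad/s and ζ = 6/(2·20) = 0.15.
%OS = 100·exp(−πζ/√(1−ζ²)) = 100·exp(−π·0.15/√(1−0.15²)) ≈ 62.1%.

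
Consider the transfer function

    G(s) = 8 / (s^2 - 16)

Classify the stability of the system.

The denominator s^2 - 16 factors as (s - 4)(s + 4), giving poles at s = 4, -4.
Since the pole(s) at s = 4 lie in the right half-plane, the system is unstable.

unstable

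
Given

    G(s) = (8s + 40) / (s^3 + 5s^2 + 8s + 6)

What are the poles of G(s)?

s = -3, -1 + j, -1 - j

The poles are the roots of the denominator s^3 + 5s^2 + 8s + 6 = 0.
Trying s = -3: the polynomial evaluates to 0, so (s + 3) is a factor.
Dividing out leaves s^2 + 2s + 2 = 0.
The quadratic formula then gives s = -1 ± 1j.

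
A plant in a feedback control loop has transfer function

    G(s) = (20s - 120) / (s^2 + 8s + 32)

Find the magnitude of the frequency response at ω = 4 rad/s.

|G(j4)| ≈ 4.031

Substitute s = j4: numerator = -120 + j80, denominator = 16 + j32.
|G(j4)| = |-120 + j80| / |16 + j32| = 144.22 / 35.777 ≈ 4.031.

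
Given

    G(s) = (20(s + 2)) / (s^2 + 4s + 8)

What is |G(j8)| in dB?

|G(j8)|_dB ≈ 8.15 dB

Substitute s = j8: numerator = 40 + j160, denominator = -56 + j32.
|G(j8)| = |40 + j160| / |-56 + j32| = 164.92 / 64.498 ≈ 2.557.
In decibels: 20·log₁₀(2.557) ≈ 8.15 dB.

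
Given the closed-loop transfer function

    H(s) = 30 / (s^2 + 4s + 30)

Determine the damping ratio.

Compare the denominator to the standard form s^2 + 2ζωₙs + ωₙ².
ωₙ² = 30, so ωₙ = √30 ≈ 5.477 rad/s.
2ζωₙ = 4, so ζ = 4/(2·√30) ≈ 0.3651.

ζ ≈ 0.3651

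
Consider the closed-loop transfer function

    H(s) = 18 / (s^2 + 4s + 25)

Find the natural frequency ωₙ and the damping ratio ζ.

Compare the denominator to the standard form s^2 + 2ζωₙs + ωₙ².
ωₙ² = 25, so ωₙ = 5 rad/s.
2ζωₙ = 4, so ζ = 4/(2·5) = 0.4.

ωₙ = 5 rad/s, ζ = 0.4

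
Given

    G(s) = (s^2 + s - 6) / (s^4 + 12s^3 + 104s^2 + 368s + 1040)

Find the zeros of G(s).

Set the numerator to zero: s^2 + s - 6 = 0.
Factoring: (s + 3)(s - 2) = 0.

s = -3, 2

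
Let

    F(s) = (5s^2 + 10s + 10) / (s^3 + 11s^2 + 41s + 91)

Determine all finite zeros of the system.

s = -1 + j, -1 - j

Set the numerator to zero: 5s^2 + 10s + 10 = 0, i.e. 5·(s^2 + 2s + 2) = 0.
Factoring: (s^2 + 2s + 2) = 0.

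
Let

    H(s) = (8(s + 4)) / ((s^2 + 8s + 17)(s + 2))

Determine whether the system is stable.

The poles can be read from the denominator factors: s = -4 + j, -4 - j, -2.
Since all poles lie strictly in the left half-plane, the system is stable.

stable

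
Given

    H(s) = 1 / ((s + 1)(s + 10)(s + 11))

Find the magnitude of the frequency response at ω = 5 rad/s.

|H(j5)| ≈ 0.001452

Substitute s = j5: numerator = 1, denominator = -440 + j530.
|H(j5)| = |1| / |-440 + j530| = 1 / 688.84 ≈ 0.001452.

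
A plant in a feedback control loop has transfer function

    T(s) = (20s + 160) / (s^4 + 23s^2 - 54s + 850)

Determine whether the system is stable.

unstable

The denominator s^4 + 23s^2 - 54s + 850 factors as (s^2 - 6s + 25)(s^2 + 6s + 34), giving poles at s = 3 ± 4j, -3 ± 5j.
Since the pole(s) at s = 3 ± 4j lie in the right half-plane, the system is unstable.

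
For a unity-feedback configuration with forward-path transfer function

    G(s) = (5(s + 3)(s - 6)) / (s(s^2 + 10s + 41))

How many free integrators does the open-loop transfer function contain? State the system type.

The denominator has 1 factor of s at the origin (free integrator), so this is a Type 1 system.

Type 1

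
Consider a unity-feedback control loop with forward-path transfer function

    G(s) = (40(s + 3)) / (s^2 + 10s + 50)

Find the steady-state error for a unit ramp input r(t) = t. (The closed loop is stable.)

e_ss = ∞

G(s) has no poles at the origin.
This is a Type 0 system; Kv = lim_{s→0} s·G(s) = 0, so the steady-state error for a ramp input is infinite.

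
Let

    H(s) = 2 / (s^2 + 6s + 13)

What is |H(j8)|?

Substitute s = j8: numerator = 2, denominator = -51 + j48.
|H(j8)| = |2| / |-51 + j48| = 2 / 70.036 ≈ 0.02856.

|H(j8)| ≈ 0.02856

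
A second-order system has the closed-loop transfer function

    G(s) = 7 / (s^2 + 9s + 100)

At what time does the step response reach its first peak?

Comparing s^2 + 9s + 100 to s^2 + 2ζωₙs + ωₙ²: ωₙ = 10 rad/s and ζ = 9/(2·10) = 0.45.
ζωₙ = 9/2 = 4.5, so ω_d = ωₙ√(1−ζ²) = √(ωₙ² − (ζωₙ)²) = √(100 − 4.5²) = √79.75 ≈ 8.930 rad/s.
t_p = π/ω_d = π/8.930 ≈ 0.3518 s.

t_p ≈ 0.3518 s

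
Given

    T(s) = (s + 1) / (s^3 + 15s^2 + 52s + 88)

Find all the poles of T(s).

s = -2 ± 2j, -11

The poles are the roots of the denominator s^3 + 15s^2 + 52s + 88 = 0.
Trying s = -11: the polynomial evaluates to 0, so (s + 11) is a factor.
Dividing out leaves s^2 + 4s + 8 = 0.
The quadratic formula then gives s = -2 ± 2j.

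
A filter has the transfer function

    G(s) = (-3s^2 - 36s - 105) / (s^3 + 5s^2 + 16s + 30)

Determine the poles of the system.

s = -1 + 3j, -1 - 3j, -3

The poles are the roots of the denominator s^3 + 5s^2 + 16s + 30 = 0.
Trying s = -3: the polynomial evaluates to 0, so (s + 3) is a factor.
Dividing out leaves s^2 + 2s + 10 = 0.
The quadratic formula then gives s = -1 ± 3j.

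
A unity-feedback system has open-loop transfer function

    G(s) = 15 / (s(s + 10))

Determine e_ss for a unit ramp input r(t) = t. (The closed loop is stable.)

G(s) has one pole at the origin.
This is a Type 1 system. Kv = lim_{s→0} s·G(s) = 15/10 = 3/2.
e_ss = 1/Kv = 1/(3/2) = 2/3 ≈ 0.6667.

e_ss = 0.6667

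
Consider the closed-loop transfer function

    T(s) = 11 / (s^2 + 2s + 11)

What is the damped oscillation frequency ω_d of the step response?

ω_d ≈ 3.162 rad/s

Comparing s^2 + 2s + 11 to s^2 + 2ζωₙs + ωₙ²: ωₙ = √11 ≈ 3.317 rad/s and ζ = 2/(2·√11) ≈ 0.3015.
ζωₙ = 2/2 = 1, so ω_d = ωₙ√(1−ζ²) = √(ωₙ² − (ζωₙ)²) = √(11 − 1²) = √10 ≈ 3.162 rad/s.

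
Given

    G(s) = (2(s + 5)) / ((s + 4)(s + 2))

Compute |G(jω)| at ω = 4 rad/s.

Substitute s = j4: numerator = 10 + j8, denominator = -8 + j24.
|G(j4)| = |10 + j8| / |-8 + j24| = 12.806 / 25.298 ≈ 0.5062.

|G(j4)| ≈ 0.5062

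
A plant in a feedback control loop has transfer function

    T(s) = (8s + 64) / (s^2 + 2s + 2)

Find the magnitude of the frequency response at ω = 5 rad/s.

|T(j5)| ≈ 3.009

Substitute s = j5: numerator = 64 + j40, denominator = -23 + j10.
|T(j5)| = |64 + j40| / |-23 + j10| = 75.472 / 25.080 ≈ 3.009.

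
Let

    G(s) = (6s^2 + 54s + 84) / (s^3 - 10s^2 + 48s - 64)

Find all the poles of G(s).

s = 4 + 4j, 4 - 4j, 2

The poles are the roots of the denominator s^3 - 10s^2 + 48s - 64 = 0.
Trying s = 2: the polynomial evaluates to 0, so (s - 2) is a factor.
Dividing out leaves s^2 - 8s + 32 = 0.
The quadratic formula then gives s = 4 ± 4j.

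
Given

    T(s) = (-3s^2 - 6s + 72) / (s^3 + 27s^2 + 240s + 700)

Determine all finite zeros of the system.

Set the numerator to zero: -3s^2 - 6s + 72 = 0, i.e. -3·(s^2 + 2s - 24) = 0.
Factoring: (s - 4)(s + 6) = 0.

s = 4, -6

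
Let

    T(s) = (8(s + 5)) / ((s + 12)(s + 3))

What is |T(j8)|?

|T(j8)| ≈ 0.6125

Substitute s = j8: numerator = 40 + j64, denominator = -28 + j120.
|T(j8)| = |40 + j64| / |-28 + j120| = 75.472 / 123.22 ≈ 0.6125.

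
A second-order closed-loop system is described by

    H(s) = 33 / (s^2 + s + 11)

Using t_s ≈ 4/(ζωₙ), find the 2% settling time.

Comparing s^2 + s + 11 to s^2 + 2ζωₙs + ωₙ²: ωₙ = √11 ≈ 3.317 rad/s and ζ = 1/(2·√11) ≈ 0.1508.
ζωₙ = 1/2 = 0.5, so t_s ≈ 4/(ζωₙ) = 4/0.5 = 8 s.

t_s ≈ 8 s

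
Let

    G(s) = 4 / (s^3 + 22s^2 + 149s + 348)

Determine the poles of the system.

s = -12, -5 + 2j, -5 - 2j

The poles are the roots of the denominator s^3 + 22s^2 + 149s + 348 = 0.
Trying s = -12: the polynomial evaluates to 0, so (s + 12) is a factor.
Dividing out leaves s^2 + 10s + 29 = 0.
The quadratic formula then gives s = -5 ± 2j.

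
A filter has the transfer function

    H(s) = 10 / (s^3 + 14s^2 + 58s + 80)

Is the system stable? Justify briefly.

The denominator s^3 + 14s^2 + 58s + 80 factors as (s^2 + 6s + 10)(s + 8), giving poles at s = -3 ± j, -8.
Since all poles lie strictly in the left half-plane, the system is stable.

stable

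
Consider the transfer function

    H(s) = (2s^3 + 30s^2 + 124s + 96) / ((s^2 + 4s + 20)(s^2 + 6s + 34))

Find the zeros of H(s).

s = -1, -8, -6

Set the numerator to zero: 2s^3 + 30s^2 + 124s + 96 = 0, i.e. 2·(s^3 + 15s^2 + 62s + 48) = 0.
Factoring: (s + 1)(s + 8)(s + 6) = 0.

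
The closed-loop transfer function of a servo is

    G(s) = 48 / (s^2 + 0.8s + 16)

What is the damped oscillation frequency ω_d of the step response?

ω_d ≈ 3.980 rad/s

Comparing s^2 + 0.8s + 16 to s^2 + 2ζωₙs + ωₙ²: ωₙ = 4 rad/s and ζ = 0.8/(2·4) = 0.1.
ζωₙ = 0.8/2 = 0.4, so ω_d = ωₙ√(1−ζ²) = √(ωₙ² − (ζωₙ)²) = √(16 − 0.4²) = √15.84 ≈ 3.980 rad/s.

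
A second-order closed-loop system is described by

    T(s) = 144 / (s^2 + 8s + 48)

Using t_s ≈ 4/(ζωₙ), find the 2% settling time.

t_s ≈ 1 s

Comparing s^2 + 8s + 48 to s^2 + 2ζωₙs + ωₙ²: ωₙ = √48 ≈ 6.928 rad/s and ζ = 8/(2·√48) ≈ 0.5774.
ζωₙ = 8/2 = 4, so t_s ≈ 4/(ζωₙ) = 4/4 = 1 s.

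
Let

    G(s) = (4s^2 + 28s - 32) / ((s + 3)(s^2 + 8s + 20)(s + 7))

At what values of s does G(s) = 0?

Set the numerator to zero: 4s^2 + 28s - 32 = 0, i.e. 4·(s^2 + 7s - 8) = 0.
Factoring: (s - 1)(s + 8) = 0.

s = 1, -8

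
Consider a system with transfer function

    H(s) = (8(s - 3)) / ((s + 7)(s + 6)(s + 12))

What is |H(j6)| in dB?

Substitute s = j6: numerator = -24 + j48, denominator = -396 + j972.
|H(j6)| = |-24 + j48| / |-396 + j972| = 53.666 / 1049.6 ≈ 0.05113.
In decibels: 20·log₁₀(0.05113) ≈ -25.8 dB.

|H(j6)|_dB ≈ -25.8 dB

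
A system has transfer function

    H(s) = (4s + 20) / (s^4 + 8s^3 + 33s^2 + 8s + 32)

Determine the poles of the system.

The poles are the roots of the denominator s^4 + 8s^3 + 33s^2 + 8s + 32 = 0.
No real roots exist; factor into two real quadratics: (s^2 + 1)(s^2 + 8s + 32) = 0.
Each quadratic gives a conjugate pair via the quadratic formula.

s = j, -j, -4 + 4j, -4 - 4j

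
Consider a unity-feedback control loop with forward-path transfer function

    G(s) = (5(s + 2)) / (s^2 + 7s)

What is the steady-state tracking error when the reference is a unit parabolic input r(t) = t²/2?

G(s) has one pole at the origin.
This is a Type 1 system; Ka = lim_{s→0} s^2·G(s) = 0, so the steady-state error for a parabola input is infinite.

e_ss = ∞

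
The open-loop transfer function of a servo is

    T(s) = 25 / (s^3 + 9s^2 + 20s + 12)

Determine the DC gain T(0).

T(0) = 25/12 ≈ 2.083

Set s = 0: T(0) = (25) / (12) = 25/12.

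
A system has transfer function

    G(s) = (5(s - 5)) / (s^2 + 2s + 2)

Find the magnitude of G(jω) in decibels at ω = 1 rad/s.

Substitute s = j1: numerator = -25 + j5, denominator = 1 + j2.
|G(j1)| = |-25 + j5| / |1 + j2| = 25.495 / 2.2361 ≈ 11.40.
In decibels: 20·log₁₀(11.40) ≈ 21.1 dB.

|G(j1)|_dB ≈ 21.1 dB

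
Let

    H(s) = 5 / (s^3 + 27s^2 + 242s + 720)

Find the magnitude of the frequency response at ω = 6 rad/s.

Substitute s = j6: numerator = 5, denominator = -252 + j1236.
|H(j6)| = |5| / |-252 + j1236| = 5 / 1261.4 ≈ 0.003964.

|H(j6)| ≈ 0.003964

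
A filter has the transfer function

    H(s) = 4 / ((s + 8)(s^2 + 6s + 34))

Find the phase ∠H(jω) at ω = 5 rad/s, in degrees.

∠H(j5) ≈ -105.3°

At s = j5: numerator = 4, denominator = -78 + j285.
∠H = ∠num − ∠den = 0° − (105.31°) = -105.3°.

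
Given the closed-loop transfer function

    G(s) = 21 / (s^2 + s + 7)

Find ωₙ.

ωₙ ≈ 2.646 rad/s

Compare the denominator to the standard form s^2 + 2ζωₙs + ωₙ².
ωₙ² = 7, so ωₙ = √7 ≈ 2.646 rad/s.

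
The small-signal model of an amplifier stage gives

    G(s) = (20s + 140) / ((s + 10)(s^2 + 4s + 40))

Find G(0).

G(0) = 7/20 ≈ 0.3500

Set s = 0: G(0) = (140) / (400) = 7/20.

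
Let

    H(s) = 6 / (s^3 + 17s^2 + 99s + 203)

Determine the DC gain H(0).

Set s = 0: H(0) = (6) / (203) = 6/203.

H(0) = 6/203 ≈ 0.02956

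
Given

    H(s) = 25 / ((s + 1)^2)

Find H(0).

H(0) = 25

Set s = 0: H(0) = (25) / (1) = 25.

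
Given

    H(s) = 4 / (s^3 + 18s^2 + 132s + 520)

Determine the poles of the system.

s = -4 ± 6j, -10

The poles are the roots of the denominator s^3 + 18s^2 + 132s + 520 = 0.
Trying s = -10: the polynomial evaluates to 0, so (s + 10) is a factor.
Dividing out leaves s^2 + 8s + 52 = 0.
The quadratic formula then gives s = -4 ± 6j.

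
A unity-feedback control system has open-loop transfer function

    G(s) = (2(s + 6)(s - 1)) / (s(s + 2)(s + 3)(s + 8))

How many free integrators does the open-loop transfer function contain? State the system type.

The denominator has 1 factor of s at the origin (free integrator), so this is a Type 1 system.

Type 1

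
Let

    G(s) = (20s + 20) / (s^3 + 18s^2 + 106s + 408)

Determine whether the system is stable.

stable

The denominator s^3 + 18s^2 + 106s + 408 factors as (s^2 + 6s + 34)(s + 12), giving poles at s = -3 ± 5j, -12.
Since all poles lie strictly in the left half-plane, the system is stable.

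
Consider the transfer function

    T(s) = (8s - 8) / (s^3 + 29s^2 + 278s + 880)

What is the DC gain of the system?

T(0) = -1/110 ≈ -0.009091

Set s = 0: T(0) = (-8) / (880) = -1/110.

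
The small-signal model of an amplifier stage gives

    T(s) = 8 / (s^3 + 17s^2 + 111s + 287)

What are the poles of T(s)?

The poles are the roots of the denominator s^3 + 17s^2 + 111s + 287 = 0.
Trying s = -7: the polynomial evaluates to 0, so (s + 7) is a factor.
Dividing out leaves s^2 + 10s + 41 = 0.
The quadratic formula then gives s = -5 ± 4j.

s = -5 + 4j, -5 - 4j, -7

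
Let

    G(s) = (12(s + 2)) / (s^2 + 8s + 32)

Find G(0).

G(0) = 3/4 ≈ 0.7500

At s = 0 each factor (s + a) contributes a and each (s^2 + bs + c) contributes c.
G(0) = 12·(2) / ((32)) = 24/32 = 3/4.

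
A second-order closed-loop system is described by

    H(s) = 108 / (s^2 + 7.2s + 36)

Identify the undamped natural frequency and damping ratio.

Compare the denominator to the standard form s^2 + 2ζωₙs + ωₙ².
ωₙ² = 36, so ωₙ = 6 rad/s.
2ζωₙ = 7.2, so ζ = 7.2/(2·6) = 0.6.

ωₙ = 6 rad/s, ζ = 0.6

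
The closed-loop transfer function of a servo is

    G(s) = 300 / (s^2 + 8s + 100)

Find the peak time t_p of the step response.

t_p ≈ 0.3428 s

Comparing s^2 + 8s + 100 to s^2 + 2ζωₙs + ωₙ²: ωₙ = 10 rad/s and ζ = 8/(2·10) = 0.4.
ζωₙ = 8/2 = 4, so ω_d = ωₙ√(1−ζ²) = √(ωₙ² − (ζωₙ)²) = √(100 − 4²) = √84 ≈ 9.165 rad/s.
t_p = π/ω_d = π/9.165 ≈ 0.3428 s.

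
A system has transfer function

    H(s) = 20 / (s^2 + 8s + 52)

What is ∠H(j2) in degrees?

∠H(j2) ≈ -18.43°

At s = j2: numerator = 20, denominator = 48 + j16.
∠H = ∠num − ∠den = 0° − (18.435°) = -18.43°.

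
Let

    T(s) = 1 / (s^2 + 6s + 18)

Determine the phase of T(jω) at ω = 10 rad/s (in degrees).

∠T(j10) ≈ -143.8°

At s = j10: numerator = 1, denominator = -82 + j60.
∠T = ∠num − ∠den = 0° − (143.81°) = -143.8°.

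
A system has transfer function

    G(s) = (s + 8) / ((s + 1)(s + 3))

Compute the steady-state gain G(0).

At s = 0 each factor (s + a) contributes a and each (s^2 + bs + c) contributes c.
G(0) = 1·(8) / ((1) · (3)) = 8/3 = 8/3.

G(0) = 8/3 ≈ 2.667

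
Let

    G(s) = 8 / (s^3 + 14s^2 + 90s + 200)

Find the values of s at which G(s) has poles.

s = -5 + 5j, -5 - 5j, -4

The poles are the roots of the denominator s^3 + 14s^2 + 90s + 200 = 0.
Trying s = -4: the polynomial evaluates to 0, so (s + 4) is a factor.
Dividing out leaves s^2 + 10s + 50 = 0.
The quadratic formula then gives s = -5 ± 5j.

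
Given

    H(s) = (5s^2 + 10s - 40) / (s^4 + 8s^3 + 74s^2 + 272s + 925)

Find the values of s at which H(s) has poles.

The poles are the roots of the denominator s^4 + 8s^3 + 74s^2 + 272s + 925 = 0.
No real roots exist; factor into two real quadratics: (s^2 + 2s + 37)(s^2 + 6s + 25) = 0.
Each quadratic gives a conjugate pair via the quadratic formula.

s = -1 ± 6j, -3 ± 4j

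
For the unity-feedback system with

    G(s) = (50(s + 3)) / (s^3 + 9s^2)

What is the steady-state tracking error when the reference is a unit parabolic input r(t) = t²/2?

e_ss = 0.06000

G(s) has 2 poles at the origin.
This is a Type 2 system. Ka = lim_{s→0} s^2·G(s) = 150/9 = 50/3.
e_ss = 1/Ka = 1/(50/3) = 3/50 ≈ 0.06000.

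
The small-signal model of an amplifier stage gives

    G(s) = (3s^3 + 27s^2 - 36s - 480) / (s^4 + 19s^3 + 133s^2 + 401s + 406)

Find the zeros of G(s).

Set the numerator to zero: 3s^3 + 27s^2 - 36s - 480 = 0, i.e. 3·(s^3 + 9s^2 - 12s - 160) = 0.
Factoring: (s - 4)(s + 8)(s + 5) = 0.

s = 4, -8, -5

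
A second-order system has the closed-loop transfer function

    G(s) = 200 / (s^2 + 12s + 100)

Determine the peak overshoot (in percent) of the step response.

Comparing s^2 + 12s + 100 to s^2 + 2ζωₙs + ωₙ²: ωₙ = 10 rad/s and ζ = 12/(2·10) = 0.6.
%OS = 100·exp(−πζ/√(1−ζ²)) = 100·exp(−π·0.6/√(1−0.6²)) ≈ 9.48%.

%OS ≈ 9.48%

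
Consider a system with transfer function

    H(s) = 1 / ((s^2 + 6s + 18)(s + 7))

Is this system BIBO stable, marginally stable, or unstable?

The poles can be read from the denominator factors: s = -3 + 3j, -3 - 3j, -7.
Since all poles lie strictly in the left half-plane, the system is stable.

stable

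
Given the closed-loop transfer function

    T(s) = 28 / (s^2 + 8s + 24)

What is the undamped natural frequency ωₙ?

Compare the denominator to the standard form s^2 + 2ζωₙs + ωₙ².
ωₙ² = 24, so ωₙ = √24 ≈ 4.899 rad/s.

ωₙ ≈ 4.899 rad/s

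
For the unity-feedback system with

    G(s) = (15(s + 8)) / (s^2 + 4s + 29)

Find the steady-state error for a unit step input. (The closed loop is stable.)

G(s) has no poles at the origin.
This is a Type 0 system. Kp = lim_{s→0} G(s) = 120/29.
e_ss = 1/(1 + Kp) = 1/(1 + 120/29) = 29/149 ≈ 0.1946.

e_ss = 0.1946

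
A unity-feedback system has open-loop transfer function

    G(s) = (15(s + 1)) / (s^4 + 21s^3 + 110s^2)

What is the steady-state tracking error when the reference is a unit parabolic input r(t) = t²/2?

G(s) has 2 poles at the origin.
This is a Type 2 system. Ka = lim_{s→0} s^2·G(s) = 15/110 = 3/22.
e_ss = 1/Ka = 1/(3/22) = 22/3 ≈ 7.333.

e_ss = 7.333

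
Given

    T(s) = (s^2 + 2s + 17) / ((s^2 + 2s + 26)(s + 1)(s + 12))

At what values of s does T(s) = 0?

Set the numerator to zero: s^2 + 2s + 17 = 0.
Factoring: (s^2 + 2s + 17) = 0.

s = -1 ± 4j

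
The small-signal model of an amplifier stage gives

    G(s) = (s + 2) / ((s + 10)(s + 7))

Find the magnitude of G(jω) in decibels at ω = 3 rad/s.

Substitute s = j3: numerator = 2 + j3, denominator = 61 + j51.
|G(j3)| = |2 + j3| / |61 + j51| = 3.6056 / 79.511 ≈ 0.04535.
In decibels: 20·log₁₀(0.04535) ≈ -26.9 dB.

|G(j3)|_dB ≈ -26.9 dB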